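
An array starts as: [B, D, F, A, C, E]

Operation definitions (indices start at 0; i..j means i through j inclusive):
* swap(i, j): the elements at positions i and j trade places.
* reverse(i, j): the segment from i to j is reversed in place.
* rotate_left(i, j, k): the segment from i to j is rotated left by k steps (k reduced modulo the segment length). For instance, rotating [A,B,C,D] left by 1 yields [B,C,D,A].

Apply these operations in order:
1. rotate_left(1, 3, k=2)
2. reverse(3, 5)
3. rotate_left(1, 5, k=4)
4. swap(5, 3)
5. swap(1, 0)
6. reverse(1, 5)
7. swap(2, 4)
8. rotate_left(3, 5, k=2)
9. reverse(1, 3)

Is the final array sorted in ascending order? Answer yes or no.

After 1 (rotate_left(1, 3, k=2)): [B, A, D, F, C, E]
After 2 (reverse(3, 5)): [B, A, D, E, C, F]
After 3 (rotate_left(1, 5, k=4)): [B, F, A, D, E, C]
After 4 (swap(5, 3)): [B, F, A, C, E, D]
After 5 (swap(1, 0)): [F, B, A, C, E, D]
After 6 (reverse(1, 5)): [F, D, E, C, A, B]
After 7 (swap(2, 4)): [F, D, A, C, E, B]
After 8 (rotate_left(3, 5, k=2)): [F, D, A, B, C, E]
After 9 (reverse(1, 3)): [F, B, A, D, C, E]

Answer: no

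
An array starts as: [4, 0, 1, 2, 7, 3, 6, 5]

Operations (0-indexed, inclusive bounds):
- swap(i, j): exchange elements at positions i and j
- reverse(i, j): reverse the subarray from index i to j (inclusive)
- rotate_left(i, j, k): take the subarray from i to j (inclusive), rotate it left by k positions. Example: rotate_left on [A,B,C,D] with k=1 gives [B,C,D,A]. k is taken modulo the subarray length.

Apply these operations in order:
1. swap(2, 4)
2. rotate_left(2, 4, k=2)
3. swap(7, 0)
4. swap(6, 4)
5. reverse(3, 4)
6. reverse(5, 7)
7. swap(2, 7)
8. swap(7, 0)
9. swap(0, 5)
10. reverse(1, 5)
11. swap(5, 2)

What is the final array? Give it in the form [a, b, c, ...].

After 1 (swap(2, 4)): [4, 0, 7, 2, 1, 3, 6, 5]
After 2 (rotate_left(2, 4, k=2)): [4, 0, 1, 7, 2, 3, 6, 5]
After 3 (swap(7, 0)): [5, 0, 1, 7, 2, 3, 6, 4]
After 4 (swap(6, 4)): [5, 0, 1, 7, 6, 3, 2, 4]
After 5 (reverse(3, 4)): [5, 0, 1, 6, 7, 3, 2, 4]
After 6 (reverse(5, 7)): [5, 0, 1, 6, 7, 4, 2, 3]
After 7 (swap(2, 7)): [5, 0, 3, 6, 7, 4, 2, 1]
After 8 (swap(7, 0)): [1, 0, 3, 6, 7, 4, 2, 5]
After 9 (swap(0, 5)): [4, 0, 3, 6, 7, 1, 2, 5]
After 10 (reverse(1, 5)): [4, 1, 7, 6, 3, 0, 2, 5]
After 11 (swap(5, 2)): [4, 1, 0, 6, 3, 7, 2, 5]

Answer: [4, 1, 0, 6, 3, 7, 2, 5]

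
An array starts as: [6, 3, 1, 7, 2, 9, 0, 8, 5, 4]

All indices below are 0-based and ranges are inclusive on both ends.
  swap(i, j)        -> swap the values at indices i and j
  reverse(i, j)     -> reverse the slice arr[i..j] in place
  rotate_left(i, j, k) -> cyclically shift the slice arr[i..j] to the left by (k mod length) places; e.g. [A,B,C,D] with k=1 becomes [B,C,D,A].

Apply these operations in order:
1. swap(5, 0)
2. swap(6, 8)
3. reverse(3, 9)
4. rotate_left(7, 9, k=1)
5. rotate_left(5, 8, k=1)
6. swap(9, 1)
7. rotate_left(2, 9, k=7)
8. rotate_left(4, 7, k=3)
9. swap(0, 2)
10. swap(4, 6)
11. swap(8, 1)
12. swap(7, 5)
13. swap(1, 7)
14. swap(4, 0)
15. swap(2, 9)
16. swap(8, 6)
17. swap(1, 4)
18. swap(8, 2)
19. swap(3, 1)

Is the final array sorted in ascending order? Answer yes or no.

Answer: yes

Derivation:
After 1 (swap(5, 0)): [9, 3, 1, 7, 2, 6, 0, 8, 5, 4]
After 2 (swap(6, 8)): [9, 3, 1, 7, 2, 6, 5, 8, 0, 4]
After 3 (reverse(3, 9)): [9, 3, 1, 4, 0, 8, 5, 6, 2, 7]
After 4 (rotate_left(7, 9, k=1)): [9, 3, 1, 4, 0, 8, 5, 2, 7, 6]
After 5 (rotate_left(5, 8, k=1)): [9, 3, 1, 4, 0, 5, 2, 7, 8, 6]
After 6 (swap(9, 1)): [9, 6, 1, 4, 0, 5, 2, 7, 8, 3]
After 7 (rotate_left(2, 9, k=7)): [9, 6, 3, 1, 4, 0, 5, 2, 7, 8]
After 8 (rotate_left(4, 7, k=3)): [9, 6, 3, 1, 2, 4, 0, 5, 7, 8]
After 9 (swap(0, 2)): [3, 6, 9, 1, 2, 4, 0, 5, 7, 8]
After 10 (swap(4, 6)): [3, 6, 9, 1, 0, 4, 2, 5, 7, 8]
After 11 (swap(8, 1)): [3, 7, 9, 1, 0, 4, 2, 5, 6, 8]
After 12 (swap(7, 5)): [3, 7, 9, 1, 0, 5, 2, 4, 6, 8]
After 13 (swap(1, 7)): [3, 4, 9, 1, 0, 5, 2, 7, 6, 8]
After 14 (swap(4, 0)): [0, 4, 9, 1, 3, 5, 2, 7, 6, 8]
After 15 (swap(2, 9)): [0, 4, 8, 1, 3, 5, 2, 7, 6, 9]
After 16 (swap(8, 6)): [0, 4, 8, 1, 3, 5, 6, 7, 2, 9]
After 17 (swap(1, 4)): [0, 3, 8, 1, 4, 5, 6, 7, 2, 9]
After 18 (swap(8, 2)): [0, 3, 2, 1, 4, 5, 6, 7, 8, 9]
After 19 (swap(3, 1)): [0, 1, 2, 3, 4, 5, 6, 7, 8, 9]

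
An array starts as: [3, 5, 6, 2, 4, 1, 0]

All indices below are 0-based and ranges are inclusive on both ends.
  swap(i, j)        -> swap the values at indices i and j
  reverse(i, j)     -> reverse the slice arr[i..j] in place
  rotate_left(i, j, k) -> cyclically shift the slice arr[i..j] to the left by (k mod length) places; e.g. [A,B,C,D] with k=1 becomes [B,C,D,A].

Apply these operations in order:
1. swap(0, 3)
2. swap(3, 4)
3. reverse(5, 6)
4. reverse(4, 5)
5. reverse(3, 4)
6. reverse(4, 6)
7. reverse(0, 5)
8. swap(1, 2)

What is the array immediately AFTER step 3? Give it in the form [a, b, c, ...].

After 1 (swap(0, 3)): [2, 5, 6, 3, 4, 1, 0]
After 2 (swap(3, 4)): [2, 5, 6, 4, 3, 1, 0]
After 3 (reverse(5, 6)): [2, 5, 6, 4, 3, 0, 1]

Answer: [2, 5, 6, 4, 3, 0, 1]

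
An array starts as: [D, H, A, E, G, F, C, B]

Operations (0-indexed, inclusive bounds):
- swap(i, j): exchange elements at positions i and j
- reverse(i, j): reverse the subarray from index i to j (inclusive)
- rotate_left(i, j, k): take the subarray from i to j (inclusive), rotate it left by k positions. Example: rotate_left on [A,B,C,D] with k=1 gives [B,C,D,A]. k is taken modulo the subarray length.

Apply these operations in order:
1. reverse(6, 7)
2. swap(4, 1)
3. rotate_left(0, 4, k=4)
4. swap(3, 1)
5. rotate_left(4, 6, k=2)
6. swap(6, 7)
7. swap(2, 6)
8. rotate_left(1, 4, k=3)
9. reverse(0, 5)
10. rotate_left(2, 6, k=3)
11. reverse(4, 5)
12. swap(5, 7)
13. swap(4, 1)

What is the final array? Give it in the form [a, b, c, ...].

Answer: [E, A, H, G, D, F, B, C]

Derivation:
After 1 (reverse(6, 7)): [D, H, A, E, G, F, B, C]
After 2 (swap(4, 1)): [D, G, A, E, H, F, B, C]
After 3 (rotate_left(0, 4, k=4)): [H, D, G, A, E, F, B, C]
After 4 (swap(3, 1)): [H, A, G, D, E, F, B, C]
After 5 (rotate_left(4, 6, k=2)): [H, A, G, D, B, E, F, C]
After 6 (swap(6, 7)): [H, A, G, D, B, E, C, F]
After 7 (swap(2, 6)): [H, A, C, D, B, E, G, F]
After 8 (rotate_left(1, 4, k=3)): [H, B, A, C, D, E, G, F]
After 9 (reverse(0, 5)): [E, D, C, A, B, H, G, F]
After 10 (rotate_left(2, 6, k=3)): [E, D, H, G, C, A, B, F]
After 11 (reverse(4, 5)): [E, D, H, G, A, C, B, F]
After 12 (swap(5, 7)): [E, D, H, G, A, F, B, C]
After 13 (swap(4, 1)): [E, A, H, G, D, F, B, C]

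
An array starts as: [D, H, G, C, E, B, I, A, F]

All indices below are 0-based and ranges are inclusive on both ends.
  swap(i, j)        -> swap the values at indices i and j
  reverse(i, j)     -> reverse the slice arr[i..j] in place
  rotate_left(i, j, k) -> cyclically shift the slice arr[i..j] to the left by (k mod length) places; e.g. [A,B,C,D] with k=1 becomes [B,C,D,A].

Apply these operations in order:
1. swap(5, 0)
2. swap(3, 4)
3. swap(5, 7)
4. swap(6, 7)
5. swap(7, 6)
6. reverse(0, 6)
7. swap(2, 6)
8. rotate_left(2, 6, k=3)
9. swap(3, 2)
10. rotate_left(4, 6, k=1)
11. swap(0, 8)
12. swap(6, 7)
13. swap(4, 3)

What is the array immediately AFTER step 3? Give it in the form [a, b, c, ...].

After 1 (swap(5, 0)): [B, H, G, C, E, D, I, A, F]
After 2 (swap(3, 4)): [B, H, G, E, C, D, I, A, F]
After 3 (swap(5, 7)): [B, H, G, E, C, A, I, D, F]

Answer: [B, H, G, E, C, A, I, D, F]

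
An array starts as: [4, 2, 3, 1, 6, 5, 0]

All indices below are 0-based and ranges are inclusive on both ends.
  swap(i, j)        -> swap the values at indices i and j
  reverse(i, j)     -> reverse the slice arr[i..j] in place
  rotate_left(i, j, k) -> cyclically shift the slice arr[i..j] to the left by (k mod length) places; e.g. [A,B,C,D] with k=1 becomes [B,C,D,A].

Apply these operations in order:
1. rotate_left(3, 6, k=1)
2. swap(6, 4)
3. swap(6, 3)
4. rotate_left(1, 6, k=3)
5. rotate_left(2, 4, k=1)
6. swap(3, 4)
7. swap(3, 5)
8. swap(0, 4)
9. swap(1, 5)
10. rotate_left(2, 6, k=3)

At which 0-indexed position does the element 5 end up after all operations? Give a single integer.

After 1 (rotate_left(3, 6, k=1)): [4, 2, 3, 6, 5, 0, 1]
After 2 (swap(6, 4)): [4, 2, 3, 6, 1, 0, 5]
After 3 (swap(6, 3)): [4, 2, 3, 5, 1, 0, 6]
After 4 (rotate_left(1, 6, k=3)): [4, 1, 0, 6, 2, 3, 5]
After 5 (rotate_left(2, 4, k=1)): [4, 1, 6, 2, 0, 3, 5]
After 6 (swap(3, 4)): [4, 1, 6, 0, 2, 3, 5]
After 7 (swap(3, 5)): [4, 1, 6, 3, 2, 0, 5]
After 8 (swap(0, 4)): [2, 1, 6, 3, 4, 0, 5]
After 9 (swap(1, 5)): [2, 0, 6, 3, 4, 1, 5]
After 10 (rotate_left(2, 6, k=3)): [2, 0, 1, 5, 6, 3, 4]

Answer: 3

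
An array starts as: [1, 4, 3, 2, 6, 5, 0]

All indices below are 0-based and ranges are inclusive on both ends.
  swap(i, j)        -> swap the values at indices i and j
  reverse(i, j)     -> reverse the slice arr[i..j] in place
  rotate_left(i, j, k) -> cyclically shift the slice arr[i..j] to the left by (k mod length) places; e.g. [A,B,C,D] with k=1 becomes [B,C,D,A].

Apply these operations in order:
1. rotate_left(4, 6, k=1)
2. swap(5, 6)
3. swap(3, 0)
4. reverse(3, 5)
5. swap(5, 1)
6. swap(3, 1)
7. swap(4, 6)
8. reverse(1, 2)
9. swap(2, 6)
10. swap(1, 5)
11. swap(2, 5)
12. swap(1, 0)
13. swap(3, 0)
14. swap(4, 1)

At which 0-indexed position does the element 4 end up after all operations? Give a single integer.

After 1 (rotate_left(4, 6, k=1)): [1, 4, 3, 2, 5, 0, 6]
After 2 (swap(5, 6)): [1, 4, 3, 2, 5, 6, 0]
After 3 (swap(3, 0)): [2, 4, 3, 1, 5, 6, 0]
After 4 (reverse(3, 5)): [2, 4, 3, 6, 5, 1, 0]
After 5 (swap(5, 1)): [2, 1, 3, 6, 5, 4, 0]
After 6 (swap(3, 1)): [2, 6, 3, 1, 5, 4, 0]
After 7 (swap(4, 6)): [2, 6, 3, 1, 0, 4, 5]
After 8 (reverse(1, 2)): [2, 3, 6, 1, 0, 4, 5]
After 9 (swap(2, 6)): [2, 3, 5, 1, 0, 4, 6]
After 10 (swap(1, 5)): [2, 4, 5, 1, 0, 3, 6]
After 11 (swap(2, 5)): [2, 4, 3, 1, 0, 5, 6]
After 12 (swap(1, 0)): [4, 2, 3, 1, 0, 5, 6]
After 13 (swap(3, 0)): [1, 2, 3, 4, 0, 5, 6]
After 14 (swap(4, 1)): [1, 0, 3, 4, 2, 5, 6]

Answer: 3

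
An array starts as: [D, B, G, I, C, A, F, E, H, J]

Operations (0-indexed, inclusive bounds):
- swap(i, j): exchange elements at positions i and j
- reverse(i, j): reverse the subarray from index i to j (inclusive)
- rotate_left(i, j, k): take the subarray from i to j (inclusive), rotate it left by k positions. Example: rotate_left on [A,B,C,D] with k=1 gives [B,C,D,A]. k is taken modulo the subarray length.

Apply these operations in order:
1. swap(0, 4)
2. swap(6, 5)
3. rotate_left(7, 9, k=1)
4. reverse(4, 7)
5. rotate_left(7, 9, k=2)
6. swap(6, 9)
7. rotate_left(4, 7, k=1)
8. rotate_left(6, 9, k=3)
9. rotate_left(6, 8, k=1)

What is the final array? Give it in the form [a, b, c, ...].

Answer: [C, B, G, I, A, J, E, H, F, D]

Derivation:
After 1 (swap(0, 4)): [C, B, G, I, D, A, F, E, H, J]
After 2 (swap(6, 5)): [C, B, G, I, D, F, A, E, H, J]
After 3 (rotate_left(7, 9, k=1)): [C, B, G, I, D, F, A, H, J, E]
After 4 (reverse(4, 7)): [C, B, G, I, H, A, F, D, J, E]
After 5 (rotate_left(7, 9, k=2)): [C, B, G, I, H, A, F, E, D, J]
After 6 (swap(6, 9)): [C, B, G, I, H, A, J, E, D, F]
After 7 (rotate_left(4, 7, k=1)): [C, B, G, I, A, J, E, H, D, F]
After 8 (rotate_left(6, 9, k=3)): [C, B, G, I, A, J, F, E, H, D]
After 9 (rotate_left(6, 8, k=1)): [C, B, G, I, A, J, E, H, F, D]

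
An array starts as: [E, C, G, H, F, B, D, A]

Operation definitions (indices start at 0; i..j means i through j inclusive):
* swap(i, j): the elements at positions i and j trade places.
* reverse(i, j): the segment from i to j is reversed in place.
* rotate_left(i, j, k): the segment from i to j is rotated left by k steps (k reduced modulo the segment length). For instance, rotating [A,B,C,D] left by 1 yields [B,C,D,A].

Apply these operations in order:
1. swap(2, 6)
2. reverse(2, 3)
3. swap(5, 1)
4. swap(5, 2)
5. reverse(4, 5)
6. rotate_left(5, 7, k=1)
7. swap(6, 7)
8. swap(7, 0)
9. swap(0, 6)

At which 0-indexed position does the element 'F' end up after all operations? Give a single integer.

After 1 (swap(2, 6)): [E, C, D, H, F, B, G, A]
After 2 (reverse(2, 3)): [E, C, H, D, F, B, G, A]
After 3 (swap(5, 1)): [E, B, H, D, F, C, G, A]
After 4 (swap(5, 2)): [E, B, C, D, F, H, G, A]
After 5 (reverse(4, 5)): [E, B, C, D, H, F, G, A]
After 6 (rotate_left(5, 7, k=1)): [E, B, C, D, H, G, A, F]
After 7 (swap(6, 7)): [E, B, C, D, H, G, F, A]
After 8 (swap(7, 0)): [A, B, C, D, H, G, F, E]
After 9 (swap(0, 6)): [F, B, C, D, H, G, A, E]

Answer: 0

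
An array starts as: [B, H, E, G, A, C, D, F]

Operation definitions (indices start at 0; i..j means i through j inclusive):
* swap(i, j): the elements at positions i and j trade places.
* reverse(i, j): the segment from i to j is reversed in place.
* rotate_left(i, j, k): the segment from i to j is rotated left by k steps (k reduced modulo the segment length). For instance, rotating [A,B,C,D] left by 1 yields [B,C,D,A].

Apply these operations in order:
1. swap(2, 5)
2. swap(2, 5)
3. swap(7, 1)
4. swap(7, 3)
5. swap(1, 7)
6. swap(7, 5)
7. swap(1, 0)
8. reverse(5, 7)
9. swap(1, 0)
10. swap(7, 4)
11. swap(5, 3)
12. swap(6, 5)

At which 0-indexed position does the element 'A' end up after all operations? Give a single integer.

Answer: 7

Derivation:
After 1 (swap(2, 5)): [B, H, C, G, A, E, D, F]
After 2 (swap(2, 5)): [B, H, E, G, A, C, D, F]
After 3 (swap(7, 1)): [B, F, E, G, A, C, D, H]
After 4 (swap(7, 3)): [B, F, E, H, A, C, D, G]
After 5 (swap(1, 7)): [B, G, E, H, A, C, D, F]
After 6 (swap(7, 5)): [B, G, E, H, A, F, D, C]
After 7 (swap(1, 0)): [G, B, E, H, A, F, D, C]
After 8 (reverse(5, 7)): [G, B, E, H, A, C, D, F]
After 9 (swap(1, 0)): [B, G, E, H, A, C, D, F]
After 10 (swap(7, 4)): [B, G, E, H, F, C, D, A]
After 11 (swap(5, 3)): [B, G, E, C, F, H, D, A]
After 12 (swap(6, 5)): [B, G, E, C, F, D, H, A]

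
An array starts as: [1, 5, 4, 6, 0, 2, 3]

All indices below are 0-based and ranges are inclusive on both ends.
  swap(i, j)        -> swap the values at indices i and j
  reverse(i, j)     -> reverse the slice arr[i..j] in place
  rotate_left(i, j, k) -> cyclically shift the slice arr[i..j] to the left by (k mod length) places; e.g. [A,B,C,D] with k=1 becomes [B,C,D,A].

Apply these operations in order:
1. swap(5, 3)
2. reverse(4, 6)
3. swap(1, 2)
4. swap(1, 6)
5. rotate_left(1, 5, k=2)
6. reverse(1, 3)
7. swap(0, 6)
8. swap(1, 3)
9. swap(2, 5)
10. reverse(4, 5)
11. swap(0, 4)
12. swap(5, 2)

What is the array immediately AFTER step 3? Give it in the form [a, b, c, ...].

After 1 (swap(5, 3)): [1, 5, 4, 2, 0, 6, 3]
After 2 (reverse(4, 6)): [1, 5, 4, 2, 3, 6, 0]
After 3 (swap(1, 2)): [1, 4, 5, 2, 3, 6, 0]

Answer: [1, 4, 5, 2, 3, 6, 0]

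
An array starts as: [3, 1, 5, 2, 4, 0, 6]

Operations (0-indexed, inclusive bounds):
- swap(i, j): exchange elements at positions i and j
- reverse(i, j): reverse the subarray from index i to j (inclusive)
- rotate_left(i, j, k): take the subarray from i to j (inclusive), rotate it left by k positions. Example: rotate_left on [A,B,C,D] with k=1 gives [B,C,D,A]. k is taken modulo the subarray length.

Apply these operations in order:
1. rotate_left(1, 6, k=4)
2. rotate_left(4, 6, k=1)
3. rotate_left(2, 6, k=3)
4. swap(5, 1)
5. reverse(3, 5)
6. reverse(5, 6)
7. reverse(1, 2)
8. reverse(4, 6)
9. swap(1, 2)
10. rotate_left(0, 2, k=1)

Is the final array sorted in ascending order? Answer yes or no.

Answer: no

Derivation:
After 1 (rotate_left(1, 6, k=4)): [3, 0, 6, 1, 5, 2, 4]
After 2 (rotate_left(4, 6, k=1)): [3, 0, 6, 1, 2, 4, 5]
After 3 (rotate_left(2, 6, k=3)): [3, 0, 4, 5, 6, 1, 2]
After 4 (swap(5, 1)): [3, 1, 4, 5, 6, 0, 2]
After 5 (reverse(3, 5)): [3, 1, 4, 0, 6, 5, 2]
After 6 (reverse(5, 6)): [3, 1, 4, 0, 6, 2, 5]
After 7 (reverse(1, 2)): [3, 4, 1, 0, 6, 2, 5]
After 8 (reverse(4, 6)): [3, 4, 1, 0, 5, 2, 6]
After 9 (swap(1, 2)): [3, 1, 4, 0, 5, 2, 6]
After 10 (rotate_left(0, 2, k=1)): [1, 4, 3, 0, 5, 2, 6]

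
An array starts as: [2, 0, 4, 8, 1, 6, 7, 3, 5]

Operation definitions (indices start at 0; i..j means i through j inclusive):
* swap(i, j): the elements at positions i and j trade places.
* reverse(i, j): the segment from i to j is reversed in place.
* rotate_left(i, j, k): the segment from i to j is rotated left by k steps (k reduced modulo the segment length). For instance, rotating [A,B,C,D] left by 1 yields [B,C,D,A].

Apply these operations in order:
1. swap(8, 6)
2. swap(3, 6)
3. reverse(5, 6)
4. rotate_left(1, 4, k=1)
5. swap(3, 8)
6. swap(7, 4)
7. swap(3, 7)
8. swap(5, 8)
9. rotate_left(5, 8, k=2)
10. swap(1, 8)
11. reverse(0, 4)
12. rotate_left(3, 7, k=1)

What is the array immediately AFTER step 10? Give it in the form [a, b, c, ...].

Answer: [2, 6, 5, 0, 3, 7, 8, 1, 4]

Derivation:
After 1 (swap(8, 6)): [2, 0, 4, 8, 1, 6, 5, 3, 7]
After 2 (swap(3, 6)): [2, 0, 4, 5, 1, 6, 8, 3, 7]
After 3 (reverse(5, 6)): [2, 0, 4, 5, 1, 8, 6, 3, 7]
After 4 (rotate_left(1, 4, k=1)): [2, 4, 5, 1, 0, 8, 6, 3, 7]
After 5 (swap(3, 8)): [2, 4, 5, 7, 0, 8, 6, 3, 1]
After 6 (swap(7, 4)): [2, 4, 5, 7, 3, 8, 6, 0, 1]
After 7 (swap(3, 7)): [2, 4, 5, 0, 3, 8, 6, 7, 1]
After 8 (swap(5, 8)): [2, 4, 5, 0, 3, 1, 6, 7, 8]
After 9 (rotate_left(5, 8, k=2)): [2, 4, 5, 0, 3, 7, 8, 1, 6]
After 10 (swap(1, 8)): [2, 6, 5, 0, 3, 7, 8, 1, 4]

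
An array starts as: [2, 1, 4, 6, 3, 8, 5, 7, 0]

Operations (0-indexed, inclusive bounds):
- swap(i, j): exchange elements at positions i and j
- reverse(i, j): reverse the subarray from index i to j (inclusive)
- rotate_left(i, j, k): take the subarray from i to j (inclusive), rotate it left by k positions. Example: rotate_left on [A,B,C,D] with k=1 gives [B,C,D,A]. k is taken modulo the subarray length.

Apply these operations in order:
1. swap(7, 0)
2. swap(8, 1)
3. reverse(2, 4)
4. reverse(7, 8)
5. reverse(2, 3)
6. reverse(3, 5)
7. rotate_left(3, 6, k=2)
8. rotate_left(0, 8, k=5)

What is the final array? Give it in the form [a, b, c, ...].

After 1 (swap(7, 0)): [7, 1, 4, 6, 3, 8, 5, 2, 0]
After 2 (swap(8, 1)): [7, 0, 4, 6, 3, 8, 5, 2, 1]
After 3 (reverse(2, 4)): [7, 0, 3, 6, 4, 8, 5, 2, 1]
After 4 (reverse(7, 8)): [7, 0, 3, 6, 4, 8, 5, 1, 2]
After 5 (reverse(2, 3)): [7, 0, 6, 3, 4, 8, 5, 1, 2]
After 6 (reverse(3, 5)): [7, 0, 6, 8, 4, 3, 5, 1, 2]
After 7 (rotate_left(3, 6, k=2)): [7, 0, 6, 3, 5, 8, 4, 1, 2]
After 8 (rotate_left(0, 8, k=5)): [8, 4, 1, 2, 7, 0, 6, 3, 5]

Answer: [8, 4, 1, 2, 7, 0, 6, 3, 5]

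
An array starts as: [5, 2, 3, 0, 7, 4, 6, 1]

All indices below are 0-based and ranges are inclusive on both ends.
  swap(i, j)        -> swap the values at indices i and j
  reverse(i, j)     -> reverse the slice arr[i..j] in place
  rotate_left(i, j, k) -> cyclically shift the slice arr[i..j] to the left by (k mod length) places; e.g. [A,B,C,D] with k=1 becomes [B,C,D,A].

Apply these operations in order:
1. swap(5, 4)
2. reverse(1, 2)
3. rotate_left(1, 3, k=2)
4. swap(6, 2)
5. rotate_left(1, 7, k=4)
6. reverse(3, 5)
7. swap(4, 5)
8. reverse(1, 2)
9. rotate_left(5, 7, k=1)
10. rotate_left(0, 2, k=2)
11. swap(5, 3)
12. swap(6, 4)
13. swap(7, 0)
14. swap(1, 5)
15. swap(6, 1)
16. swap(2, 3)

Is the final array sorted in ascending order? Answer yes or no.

Answer: yes

Derivation:
After 1 (swap(5, 4)): [5, 2, 3, 0, 4, 7, 6, 1]
After 2 (reverse(1, 2)): [5, 3, 2, 0, 4, 7, 6, 1]
After 3 (rotate_left(1, 3, k=2)): [5, 0, 3, 2, 4, 7, 6, 1]
After 4 (swap(6, 2)): [5, 0, 6, 2, 4, 7, 3, 1]
After 5 (rotate_left(1, 7, k=4)): [5, 7, 3, 1, 0, 6, 2, 4]
After 6 (reverse(3, 5)): [5, 7, 3, 6, 0, 1, 2, 4]
After 7 (swap(4, 5)): [5, 7, 3, 6, 1, 0, 2, 4]
After 8 (reverse(1, 2)): [5, 3, 7, 6, 1, 0, 2, 4]
After 9 (rotate_left(5, 7, k=1)): [5, 3, 7, 6, 1, 2, 4, 0]
After 10 (rotate_left(0, 2, k=2)): [7, 5, 3, 6, 1, 2, 4, 0]
After 11 (swap(5, 3)): [7, 5, 3, 2, 1, 6, 4, 0]
After 12 (swap(6, 4)): [7, 5, 3, 2, 4, 6, 1, 0]
After 13 (swap(7, 0)): [0, 5, 3, 2, 4, 6, 1, 7]
After 14 (swap(1, 5)): [0, 6, 3, 2, 4, 5, 1, 7]
After 15 (swap(6, 1)): [0, 1, 3, 2, 4, 5, 6, 7]
After 16 (swap(2, 3)): [0, 1, 2, 3, 4, 5, 6, 7]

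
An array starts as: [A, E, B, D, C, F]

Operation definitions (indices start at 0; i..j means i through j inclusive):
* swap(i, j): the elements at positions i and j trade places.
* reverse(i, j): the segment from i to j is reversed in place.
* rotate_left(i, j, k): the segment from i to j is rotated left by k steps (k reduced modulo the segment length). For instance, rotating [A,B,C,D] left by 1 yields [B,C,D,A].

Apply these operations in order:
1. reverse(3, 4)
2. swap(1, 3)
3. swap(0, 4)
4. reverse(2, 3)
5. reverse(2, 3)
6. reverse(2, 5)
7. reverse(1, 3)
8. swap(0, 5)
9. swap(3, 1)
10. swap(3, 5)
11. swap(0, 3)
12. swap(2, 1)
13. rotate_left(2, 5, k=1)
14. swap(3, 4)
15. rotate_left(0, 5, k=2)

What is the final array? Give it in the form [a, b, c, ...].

After 1 (reverse(3, 4)): [A, E, B, C, D, F]
After 2 (swap(1, 3)): [A, C, B, E, D, F]
After 3 (swap(0, 4)): [D, C, B, E, A, F]
After 4 (reverse(2, 3)): [D, C, E, B, A, F]
After 5 (reverse(2, 3)): [D, C, B, E, A, F]
After 6 (reverse(2, 5)): [D, C, F, A, E, B]
After 7 (reverse(1, 3)): [D, A, F, C, E, B]
After 8 (swap(0, 5)): [B, A, F, C, E, D]
After 9 (swap(3, 1)): [B, C, F, A, E, D]
After 10 (swap(3, 5)): [B, C, F, D, E, A]
After 11 (swap(0, 3)): [D, C, F, B, E, A]
After 12 (swap(2, 1)): [D, F, C, B, E, A]
After 13 (rotate_left(2, 5, k=1)): [D, F, B, E, A, C]
After 14 (swap(3, 4)): [D, F, B, A, E, C]
After 15 (rotate_left(0, 5, k=2)): [B, A, E, C, D, F]

Answer: [B, A, E, C, D, F]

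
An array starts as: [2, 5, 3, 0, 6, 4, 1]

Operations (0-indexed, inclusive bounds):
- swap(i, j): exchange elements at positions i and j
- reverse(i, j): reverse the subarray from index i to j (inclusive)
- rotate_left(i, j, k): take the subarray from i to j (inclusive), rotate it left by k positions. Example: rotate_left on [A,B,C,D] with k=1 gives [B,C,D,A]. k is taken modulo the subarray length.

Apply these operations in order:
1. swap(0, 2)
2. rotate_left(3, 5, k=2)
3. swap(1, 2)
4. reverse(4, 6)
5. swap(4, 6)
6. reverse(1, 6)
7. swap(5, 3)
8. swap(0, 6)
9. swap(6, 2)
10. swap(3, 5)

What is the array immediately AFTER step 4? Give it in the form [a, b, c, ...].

After 1 (swap(0, 2)): [3, 5, 2, 0, 6, 4, 1]
After 2 (rotate_left(3, 5, k=2)): [3, 5, 2, 4, 0, 6, 1]
After 3 (swap(1, 2)): [3, 2, 5, 4, 0, 6, 1]
After 4 (reverse(4, 6)): [3, 2, 5, 4, 1, 6, 0]

Answer: [3, 2, 5, 4, 1, 6, 0]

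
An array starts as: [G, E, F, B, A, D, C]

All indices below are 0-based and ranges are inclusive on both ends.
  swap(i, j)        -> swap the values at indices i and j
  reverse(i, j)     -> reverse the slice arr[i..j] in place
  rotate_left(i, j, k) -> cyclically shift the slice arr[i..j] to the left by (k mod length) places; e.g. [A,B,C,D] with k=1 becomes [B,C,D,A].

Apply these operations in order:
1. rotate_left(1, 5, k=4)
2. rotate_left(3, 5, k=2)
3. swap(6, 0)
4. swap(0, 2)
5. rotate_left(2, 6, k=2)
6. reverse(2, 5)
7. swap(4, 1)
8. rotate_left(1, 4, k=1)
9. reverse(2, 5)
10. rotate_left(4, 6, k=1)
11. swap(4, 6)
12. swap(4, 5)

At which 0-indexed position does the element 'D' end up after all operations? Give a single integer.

Answer: 5

Derivation:
After 1 (rotate_left(1, 5, k=4)): [G, D, E, F, B, A, C]
After 2 (rotate_left(3, 5, k=2)): [G, D, E, A, F, B, C]
After 3 (swap(6, 0)): [C, D, E, A, F, B, G]
After 4 (swap(0, 2)): [E, D, C, A, F, B, G]
After 5 (rotate_left(2, 6, k=2)): [E, D, F, B, G, C, A]
After 6 (reverse(2, 5)): [E, D, C, G, B, F, A]
After 7 (swap(4, 1)): [E, B, C, G, D, F, A]
After 8 (rotate_left(1, 4, k=1)): [E, C, G, D, B, F, A]
After 9 (reverse(2, 5)): [E, C, F, B, D, G, A]
After 10 (rotate_left(4, 6, k=1)): [E, C, F, B, G, A, D]
After 11 (swap(4, 6)): [E, C, F, B, D, A, G]
After 12 (swap(4, 5)): [E, C, F, B, A, D, G]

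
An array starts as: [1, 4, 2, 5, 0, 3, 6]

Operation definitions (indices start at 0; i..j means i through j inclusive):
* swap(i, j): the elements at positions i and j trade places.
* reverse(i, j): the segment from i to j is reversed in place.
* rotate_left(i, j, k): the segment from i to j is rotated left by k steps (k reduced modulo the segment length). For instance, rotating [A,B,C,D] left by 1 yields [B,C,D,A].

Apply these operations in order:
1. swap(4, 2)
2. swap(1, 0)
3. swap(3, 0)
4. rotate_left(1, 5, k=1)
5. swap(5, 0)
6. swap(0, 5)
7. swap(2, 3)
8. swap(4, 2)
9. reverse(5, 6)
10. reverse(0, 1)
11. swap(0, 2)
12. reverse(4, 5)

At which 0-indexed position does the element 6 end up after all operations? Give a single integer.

Answer: 4

Derivation:
After 1 (swap(4, 2)): [1, 4, 0, 5, 2, 3, 6]
After 2 (swap(1, 0)): [4, 1, 0, 5, 2, 3, 6]
After 3 (swap(3, 0)): [5, 1, 0, 4, 2, 3, 6]
After 4 (rotate_left(1, 5, k=1)): [5, 0, 4, 2, 3, 1, 6]
After 5 (swap(5, 0)): [1, 0, 4, 2, 3, 5, 6]
After 6 (swap(0, 5)): [5, 0, 4, 2, 3, 1, 6]
After 7 (swap(2, 3)): [5, 0, 2, 4, 3, 1, 6]
After 8 (swap(4, 2)): [5, 0, 3, 4, 2, 1, 6]
After 9 (reverse(5, 6)): [5, 0, 3, 4, 2, 6, 1]
After 10 (reverse(0, 1)): [0, 5, 3, 4, 2, 6, 1]
After 11 (swap(0, 2)): [3, 5, 0, 4, 2, 6, 1]
After 12 (reverse(4, 5)): [3, 5, 0, 4, 6, 2, 1]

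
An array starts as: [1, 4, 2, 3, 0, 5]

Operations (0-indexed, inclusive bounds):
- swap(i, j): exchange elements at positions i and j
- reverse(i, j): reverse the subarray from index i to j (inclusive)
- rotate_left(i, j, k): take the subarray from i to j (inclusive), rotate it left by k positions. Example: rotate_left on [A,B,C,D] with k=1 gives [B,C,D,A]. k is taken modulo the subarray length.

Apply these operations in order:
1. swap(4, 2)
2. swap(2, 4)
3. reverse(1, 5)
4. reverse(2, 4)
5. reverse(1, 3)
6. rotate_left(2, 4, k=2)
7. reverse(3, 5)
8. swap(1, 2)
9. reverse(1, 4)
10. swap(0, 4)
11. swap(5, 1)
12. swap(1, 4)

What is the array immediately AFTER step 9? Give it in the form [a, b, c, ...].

Answer: [1, 5, 4, 3, 0, 2]

Derivation:
After 1 (swap(4, 2)): [1, 4, 0, 3, 2, 5]
After 2 (swap(2, 4)): [1, 4, 2, 3, 0, 5]
After 3 (reverse(1, 5)): [1, 5, 0, 3, 2, 4]
After 4 (reverse(2, 4)): [1, 5, 2, 3, 0, 4]
After 5 (reverse(1, 3)): [1, 3, 2, 5, 0, 4]
After 6 (rotate_left(2, 4, k=2)): [1, 3, 0, 2, 5, 4]
After 7 (reverse(3, 5)): [1, 3, 0, 4, 5, 2]
After 8 (swap(1, 2)): [1, 0, 3, 4, 5, 2]
After 9 (reverse(1, 4)): [1, 5, 4, 3, 0, 2]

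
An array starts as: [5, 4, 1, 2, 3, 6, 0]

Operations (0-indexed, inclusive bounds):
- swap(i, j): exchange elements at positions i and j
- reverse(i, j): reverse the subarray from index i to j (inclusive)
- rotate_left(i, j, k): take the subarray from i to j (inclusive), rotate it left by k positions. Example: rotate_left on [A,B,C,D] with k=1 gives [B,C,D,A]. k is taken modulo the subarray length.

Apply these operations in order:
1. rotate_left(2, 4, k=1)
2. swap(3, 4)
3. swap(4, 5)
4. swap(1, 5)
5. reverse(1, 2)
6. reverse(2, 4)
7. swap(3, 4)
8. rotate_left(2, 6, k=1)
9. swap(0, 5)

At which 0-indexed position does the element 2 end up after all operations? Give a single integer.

Answer: 1

Derivation:
After 1 (rotate_left(2, 4, k=1)): [5, 4, 2, 3, 1, 6, 0]
After 2 (swap(3, 4)): [5, 4, 2, 1, 3, 6, 0]
After 3 (swap(4, 5)): [5, 4, 2, 1, 6, 3, 0]
After 4 (swap(1, 5)): [5, 3, 2, 1, 6, 4, 0]
After 5 (reverse(1, 2)): [5, 2, 3, 1, 6, 4, 0]
After 6 (reverse(2, 4)): [5, 2, 6, 1, 3, 4, 0]
After 7 (swap(3, 4)): [5, 2, 6, 3, 1, 4, 0]
After 8 (rotate_left(2, 6, k=1)): [5, 2, 3, 1, 4, 0, 6]
After 9 (swap(0, 5)): [0, 2, 3, 1, 4, 5, 6]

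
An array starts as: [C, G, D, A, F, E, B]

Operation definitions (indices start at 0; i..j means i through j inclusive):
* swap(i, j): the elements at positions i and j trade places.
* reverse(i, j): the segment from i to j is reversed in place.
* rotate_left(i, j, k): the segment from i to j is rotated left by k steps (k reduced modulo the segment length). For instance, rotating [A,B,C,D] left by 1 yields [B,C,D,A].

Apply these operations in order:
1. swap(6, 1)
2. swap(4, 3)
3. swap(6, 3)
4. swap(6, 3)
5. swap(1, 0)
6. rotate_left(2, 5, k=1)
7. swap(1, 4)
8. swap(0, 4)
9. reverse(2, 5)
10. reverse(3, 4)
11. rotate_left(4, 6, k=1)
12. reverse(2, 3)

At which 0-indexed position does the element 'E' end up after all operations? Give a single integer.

After 1 (swap(6, 1)): [C, B, D, A, F, E, G]
After 2 (swap(4, 3)): [C, B, D, F, A, E, G]
After 3 (swap(6, 3)): [C, B, D, G, A, E, F]
After 4 (swap(6, 3)): [C, B, D, F, A, E, G]
After 5 (swap(1, 0)): [B, C, D, F, A, E, G]
After 6 (rotate_left(2, 5, k=1)): [B, C, F, A, E, D, G]
After 7 (swap(1, 4)): [B, E, F, A, C, D, G]
After 8 (swap(0, 4)): [C, E, F, A, B, D, G]
After 9 (reverse(2, 5)): [C, E, D, B, A, F, G]
After 10 (reverse(3, 4)): [C, E, D, A, B, F, G]
After 11 (rotate_left(4, 6, k=1)): [C, E, D, A, F, G, B]
After 12 (reverse(2, 3)): [C, E, A, D, F, G, B]

Answer: 1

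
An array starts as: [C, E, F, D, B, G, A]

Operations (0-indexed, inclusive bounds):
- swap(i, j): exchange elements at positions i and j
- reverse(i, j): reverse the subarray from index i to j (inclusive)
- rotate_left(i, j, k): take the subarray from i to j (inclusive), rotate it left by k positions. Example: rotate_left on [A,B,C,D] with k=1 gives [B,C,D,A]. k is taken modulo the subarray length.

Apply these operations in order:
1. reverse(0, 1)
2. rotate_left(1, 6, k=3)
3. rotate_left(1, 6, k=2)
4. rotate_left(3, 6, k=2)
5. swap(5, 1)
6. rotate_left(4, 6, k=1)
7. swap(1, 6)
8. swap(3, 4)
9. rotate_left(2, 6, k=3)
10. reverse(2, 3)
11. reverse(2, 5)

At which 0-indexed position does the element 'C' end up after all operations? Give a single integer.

Answer: 3

Derivation:
After 1 (reverse(0, 1)): [E, C, F, D, B, G, A]
After 2 (rotate_left(1, 6, k=3)): [E, B, G, A, C, F, D]
After 3 (rotate_left(1, 6, k=2)): [E, A, C, F, D, B, G]
After 4 (rotate_left(3, 6, k=2)): [E, A, C, B, G, F, D]
After 5 (swap(5, 1)): [E, F, C, B, G, A, D]
After 6 (rotate_left(4, 6, k=1)): [E, F, C, B, A, D, G]
After 7 (swap(1, 6)): [E, G, C, B, A, D, F]
After 8 (swap(3, 4)): [E, G, C, A, B, D, F]
After 9 (rotate_left(2, 6, k=3)): [E, G, D, F, C, A, B]
After 10 (reverse(2, 3)): [E, G, F, D, C, A, B]
After 11 (reverse(2, 5)): [E, G, A, C, D, F, B]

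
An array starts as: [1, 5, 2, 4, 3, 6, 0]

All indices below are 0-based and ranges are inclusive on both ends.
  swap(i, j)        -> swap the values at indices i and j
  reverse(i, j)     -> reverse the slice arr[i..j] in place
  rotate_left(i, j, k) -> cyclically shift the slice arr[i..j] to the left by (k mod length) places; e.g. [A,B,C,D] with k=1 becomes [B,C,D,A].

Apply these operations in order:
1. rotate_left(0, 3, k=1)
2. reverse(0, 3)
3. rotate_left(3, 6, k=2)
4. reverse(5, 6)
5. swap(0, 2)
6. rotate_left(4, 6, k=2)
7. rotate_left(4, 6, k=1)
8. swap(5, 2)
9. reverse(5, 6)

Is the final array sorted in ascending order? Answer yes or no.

After 1 (rotate_left(0, 3, k=1)): [5, 2, 4, 1, 3, 6, 0]
After 2 (reverse(0, 3)): [1, 4, 2, 5, 3, 6, 0]
After 3 (rotate_left(3, 6, k=2)): [1, 4, 2, 6, 0, 5, 3]
After 4 (reverse(5, 6)): [1, 4, 2, 6, 0, 3, 5]
After 5 (swap(0, 2)): [2, 4, 1, 6, 0, 3, 5]
After 6 (rotate_left(4, 6, k=2)): [2, 4, 1, 6, 5, 0, 3]
After 7 (rotate_left(4, 6, k=1)): [2, 4, 1, 6, 0, 3, 5]
After 8 (swap(5, 2)): [2, 4, 3, 6, 0, 1, 5]
After 9 (reverse(5, 6)): [2, 4, 3, 6, 0, 5, 1]

Answer: no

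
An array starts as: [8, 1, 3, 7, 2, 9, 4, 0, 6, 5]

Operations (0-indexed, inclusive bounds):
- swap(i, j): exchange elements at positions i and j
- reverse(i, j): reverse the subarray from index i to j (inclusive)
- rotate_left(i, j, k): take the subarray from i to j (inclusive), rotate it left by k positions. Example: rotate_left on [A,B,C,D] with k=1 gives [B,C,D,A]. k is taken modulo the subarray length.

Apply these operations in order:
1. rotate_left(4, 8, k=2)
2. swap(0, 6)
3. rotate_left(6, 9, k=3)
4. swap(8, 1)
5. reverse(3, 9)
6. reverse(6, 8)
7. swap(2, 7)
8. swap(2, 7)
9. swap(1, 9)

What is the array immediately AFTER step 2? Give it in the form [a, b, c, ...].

Answer: [6, 1, 3, 7, 4, 0, 8, 2, 9, 5]

Derivation:
After 1 (rotate_left(4, 8, k=2)): [8, 1, 3, 7, 4, 0, 6, 2, 9, 5]
After 2 (swap(0, 6)): [6, 1, 3, 7, 4, 0, 8, 2, 9, 5]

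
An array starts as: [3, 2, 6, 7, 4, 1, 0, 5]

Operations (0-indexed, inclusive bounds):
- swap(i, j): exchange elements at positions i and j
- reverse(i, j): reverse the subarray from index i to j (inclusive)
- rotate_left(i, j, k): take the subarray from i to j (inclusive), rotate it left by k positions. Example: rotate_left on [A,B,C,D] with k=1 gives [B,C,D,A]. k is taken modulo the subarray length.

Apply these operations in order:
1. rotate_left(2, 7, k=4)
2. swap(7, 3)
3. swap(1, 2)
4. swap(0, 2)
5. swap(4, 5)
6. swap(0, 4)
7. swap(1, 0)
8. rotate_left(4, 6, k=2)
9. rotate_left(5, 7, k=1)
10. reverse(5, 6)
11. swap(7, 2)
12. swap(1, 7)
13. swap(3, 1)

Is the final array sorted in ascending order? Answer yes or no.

After 1 (rotate_left(2, 7, k=4)): [3, 2, 0, 5, 6, 7, 4, 1]
After 2 (swap(7, 3)): [3, 2, 0, 1, 6, 7, 4, 5]
After 3 (swap(1, 2)): [3, 0, 2, 1, 6, 7, 4, 5]
After 4 (swap(0, 2)): [2, 0, 3, 1, 6, 7, 4, 5]
After 5 (swap(4, 5)): [2, 0, 3, 1, 7, 6, 4, 5]
After 6 (swap(0, 4)): [7, 0, 3, 1, 2, 6, 4, 5]
After 7 (swap(1, 0)): [0, 7, 3, 1, 2, 6, 4, 5]
After 8 (rotate_left(4, 6, k=2)): [0, 7, 3, 1, 4, 2, 6, 5]
After 9 (rotate_left(5, 7, k=1)): [0, 7, 3, 1, 4, 6, 5, 2]
After 10 (reverse(5, 6)): [0, 7, 3, 1, 4, 5, 6, 2]
After 11 (swap(7, 2)): [0, 7, 2, 1, 4, 5, 6, 3]
After 12 (swap(1, 7)): [0, 3, 2, 1, 4, 5, 6, 7]
After 13 (swap(3, 1)): [0, 1, 2, 3, 4, 5, 6, 7]

Answer: yes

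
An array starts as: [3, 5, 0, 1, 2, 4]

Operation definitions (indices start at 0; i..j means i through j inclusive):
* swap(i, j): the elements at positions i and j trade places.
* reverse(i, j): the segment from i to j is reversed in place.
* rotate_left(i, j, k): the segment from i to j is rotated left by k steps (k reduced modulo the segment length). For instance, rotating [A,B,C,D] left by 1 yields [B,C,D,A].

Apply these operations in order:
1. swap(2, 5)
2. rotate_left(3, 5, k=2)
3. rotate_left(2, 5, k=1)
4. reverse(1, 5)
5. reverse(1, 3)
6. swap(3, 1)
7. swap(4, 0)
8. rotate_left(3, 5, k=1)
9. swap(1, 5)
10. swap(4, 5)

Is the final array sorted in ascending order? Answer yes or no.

Answer: yes

Derivation:
After 1 (swap(2, 5)): [3, 5, 4, 1, 2, 0]
After 2 (rotate_left(3, 5, k=2)): [3, 5, 4, 0, 1, 2]
After 3 (rotate_left(2, 5, k=1)): [3, 5, 0, 1, 2, 4]
After 4 (reverse(1, 5)): [3, 4, 2, 1, 0, 5]
After 5 (reverse(1, 3)): [3, 1, 2, 4, 0, 5]
After 6 (swap(3, 1)): [3, 4, 2, 1, 0, 5]
After 7 (swap(4, 0)): [0, 4, 2, 1, 3, 5]
After 8 (rotate_left(3, 5, k=1)): [0, 4, 2, 3, 5, 1]
After 9 (swap(1, 5)): [0, 1, 2, 3, 5, 4]
After 10 (swap(4, 5)): [0, 1, 2, 3, 4, 5]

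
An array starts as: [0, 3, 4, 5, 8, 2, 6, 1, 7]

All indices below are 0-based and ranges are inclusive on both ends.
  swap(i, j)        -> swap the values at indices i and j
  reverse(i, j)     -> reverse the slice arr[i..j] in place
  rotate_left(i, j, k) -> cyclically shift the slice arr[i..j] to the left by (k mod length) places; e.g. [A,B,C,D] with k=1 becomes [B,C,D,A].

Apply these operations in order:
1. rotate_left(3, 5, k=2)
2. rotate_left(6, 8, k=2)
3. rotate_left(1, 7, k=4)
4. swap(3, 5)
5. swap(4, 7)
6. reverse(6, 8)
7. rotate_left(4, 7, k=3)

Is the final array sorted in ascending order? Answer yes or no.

After 1 (rotate_left(3, 5, k=2)): [0, 3, 4, 2, 5, 8, 6, 1, 7]
After 2 (rotate_left(6, 8, k=2)): [0, 3, 4, 2, 5, 8, 7, 6, 1]
After 3 (rotate_left(1, 7, k=4)): [0, 8, 7, 6, 3, 4, 2, 5, 1]
After 4 (swap(3, 5)): [0, 8, 7, 4, 3, 6, 2, 5, 1]
After 5 (swap(4, 7)): [0, 8, 7, 4, 5, 6, 2, 3, 1]
After 6 (reverse(6, 8)): [0, 8, 7, 4, 5, 6, 1, 3, 2]
After 7 (rotate_left(4, 7, k=3)): [0, 8, 7, 4, 3, 5, 6, 1, 2]

Answer: no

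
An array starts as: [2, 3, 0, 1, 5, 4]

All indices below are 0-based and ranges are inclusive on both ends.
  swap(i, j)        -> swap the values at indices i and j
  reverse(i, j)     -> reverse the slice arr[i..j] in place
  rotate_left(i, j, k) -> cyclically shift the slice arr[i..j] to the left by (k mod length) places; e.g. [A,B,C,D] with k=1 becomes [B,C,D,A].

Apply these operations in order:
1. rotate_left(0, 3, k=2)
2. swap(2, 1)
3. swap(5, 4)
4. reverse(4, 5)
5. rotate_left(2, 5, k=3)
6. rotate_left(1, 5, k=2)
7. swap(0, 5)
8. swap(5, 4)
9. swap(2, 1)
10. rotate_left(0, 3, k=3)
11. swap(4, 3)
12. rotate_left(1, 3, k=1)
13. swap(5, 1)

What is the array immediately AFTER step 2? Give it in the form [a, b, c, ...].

After 1 (rotate_left(0, 3, k=2)): [0, 1, 2, 3, 5, 4]
After 2 (swap(2, 1)): [0, 2, 1, 3, 5, 4]

Answer: [0, 2, 1, 3, 5, 4]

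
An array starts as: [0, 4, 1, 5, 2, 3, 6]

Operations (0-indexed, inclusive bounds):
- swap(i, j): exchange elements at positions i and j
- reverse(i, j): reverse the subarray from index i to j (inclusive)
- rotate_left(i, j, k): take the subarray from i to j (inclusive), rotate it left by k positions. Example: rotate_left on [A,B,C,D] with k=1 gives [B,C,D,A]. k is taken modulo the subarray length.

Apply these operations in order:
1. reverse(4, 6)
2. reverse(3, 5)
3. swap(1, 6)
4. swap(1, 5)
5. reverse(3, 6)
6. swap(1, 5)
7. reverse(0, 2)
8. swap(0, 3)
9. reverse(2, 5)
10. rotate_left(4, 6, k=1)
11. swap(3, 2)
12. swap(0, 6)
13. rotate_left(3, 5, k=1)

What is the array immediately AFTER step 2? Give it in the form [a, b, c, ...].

Answer: [0, 4, 1, 3, 6, 5, 2]

Derivation:
After 1 (reverse(4, 6)): [0, 4, 1, 5, 6, 3, 2]
After 2 (reverse(3, 5)): [0, 4, 1, 3, 6, 5, 2]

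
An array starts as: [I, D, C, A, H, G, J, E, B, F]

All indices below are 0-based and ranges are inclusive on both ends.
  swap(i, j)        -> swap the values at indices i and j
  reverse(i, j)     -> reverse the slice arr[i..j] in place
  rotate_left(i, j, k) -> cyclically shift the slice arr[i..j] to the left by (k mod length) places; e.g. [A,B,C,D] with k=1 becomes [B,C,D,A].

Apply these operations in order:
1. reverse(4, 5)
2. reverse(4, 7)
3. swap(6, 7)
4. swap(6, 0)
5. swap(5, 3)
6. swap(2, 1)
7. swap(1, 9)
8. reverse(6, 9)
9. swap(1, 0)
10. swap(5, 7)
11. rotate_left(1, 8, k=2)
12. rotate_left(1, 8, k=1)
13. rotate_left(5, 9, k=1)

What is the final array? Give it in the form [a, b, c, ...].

Answer: [F, E, B, C, A, G, D, J, I, H]

Derivation:
After 1 (reverse(4, 5)): [I, D, C, A, G, H, J, E, B, F]
After 2 (reverse(4, 7)): [I, D, C, A, E, J, H, G, B, F]
After 3 (swap(6, 7)): [I, D, C, A, E, J, G, H, B, F]
After 4 (swap(6, 0)): [G, D, C, A, E, J, I, H, B, F]
After 5 (swap(5, 3)): [G, D, C, J, E, A, I, H, B, F]
After 6 (swap(2, 1)): [G, C, D, J, E, A, I, H, B, F]
After 7 (swap(1, 9)): [G, F, D, J, E, A, I, H, B, C]
After 8 (reverse(6, 9)): [G, F, D, J, E, A, C, B, H, I]
After 9 (swap(1, 0)): [F, G, D, J, E, A, C, B, H, I]
After 10 (swap(5, 7)): [F, G, D, J, E, B, C, A, H, I]
After 11 (rotate_left(1, 8, k=2)): [F, J, E, B, C, A, H, G, D, I]
After 12 (rotate_left(1, 8, k=1)): [F, E, B, C, A, H, G, D, J, I]
After 13 (rotate_left(5, 9, k=1)): [F, E, B, C, A, G, D, J, I, H]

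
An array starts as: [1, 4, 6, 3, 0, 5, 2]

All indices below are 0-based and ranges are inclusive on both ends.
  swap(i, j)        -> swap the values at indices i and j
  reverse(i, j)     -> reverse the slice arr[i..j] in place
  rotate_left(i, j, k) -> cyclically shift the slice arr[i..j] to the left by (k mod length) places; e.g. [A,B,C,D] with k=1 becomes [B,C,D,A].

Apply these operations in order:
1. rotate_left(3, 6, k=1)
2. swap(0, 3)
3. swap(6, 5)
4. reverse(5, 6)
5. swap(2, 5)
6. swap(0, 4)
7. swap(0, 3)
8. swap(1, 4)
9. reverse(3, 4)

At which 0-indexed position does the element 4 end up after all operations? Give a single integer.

Answer: 3

Derivation:
After 1 (rotate_left(3, 6, k=1)): [1, 4, 6, 0, 5, 2, 3]
After 2 (swap(0, 3)): [0, 4, 6, 1, 5, 2, 3]
After 3 (swap(6, 5)): [0, 4, 6, 1, 5, 3, 2]
After 4 (reverse(5, 6)): [0, 4, 6, 1, 5, 2, 3]
After 5 (swap(2, 5)): [0, 4, 2, 1, 5, 6, 3]
After 6 (swap(0, 4)): [5, 4, 2, 1, 0, 6, 3]
After 7 (swap(0, 3)): [1, 4, 2, 5, 0, 6, 3]
After 8 (swap(1, 4)): [1, 0, 2, 5, 4, 6, 3]
After 9 (reverse(3, 4)): [1, 0, 2, 4, 5, 6, 3]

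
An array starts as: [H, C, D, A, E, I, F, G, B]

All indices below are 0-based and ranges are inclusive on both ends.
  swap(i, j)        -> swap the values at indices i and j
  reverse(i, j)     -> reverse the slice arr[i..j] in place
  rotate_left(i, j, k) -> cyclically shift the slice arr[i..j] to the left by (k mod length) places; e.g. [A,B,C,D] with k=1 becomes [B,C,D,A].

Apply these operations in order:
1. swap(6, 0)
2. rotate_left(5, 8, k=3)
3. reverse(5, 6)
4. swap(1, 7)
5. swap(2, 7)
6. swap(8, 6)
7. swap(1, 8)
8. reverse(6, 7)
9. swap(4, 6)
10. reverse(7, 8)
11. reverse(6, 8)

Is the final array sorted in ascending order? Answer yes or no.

After 1 (swap(6, 0)): [F, C, D, A, E, I, H, G, B]
After 2 (rotate_left(5, 8, k=3)): [F, C, D, A, E, B, I, H, G]
After 3 (reverse(5, 6)): [F, C, D, A, E, I, B, H, G]
After 4 (swap(1, 7)): [F, H, D, A, E, I, B, C, G]
After 5 (swap(2, 7)): [F, H, C, A, E, I, B, D, G]
After 6 (swap(8, 6)): [F, H, C, A, E, I, G, D, B]
After 7 (swap(1, 8)): [F, B, C, A, E, I, G, D, H]
After 8 (reverse(6, 7)): [F, B, C, A, E, I, D, G, H]
After 9 (swap(4, 6)): [F, B, C, A, D, I, E, G, H]
After 10 (reverse(7, 8)): [F, B, C, A, D, I, E, H, G]
After 11 (reverse(6, 8)): [F, B, C, A, D, I, G, H, E]

Answer: no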